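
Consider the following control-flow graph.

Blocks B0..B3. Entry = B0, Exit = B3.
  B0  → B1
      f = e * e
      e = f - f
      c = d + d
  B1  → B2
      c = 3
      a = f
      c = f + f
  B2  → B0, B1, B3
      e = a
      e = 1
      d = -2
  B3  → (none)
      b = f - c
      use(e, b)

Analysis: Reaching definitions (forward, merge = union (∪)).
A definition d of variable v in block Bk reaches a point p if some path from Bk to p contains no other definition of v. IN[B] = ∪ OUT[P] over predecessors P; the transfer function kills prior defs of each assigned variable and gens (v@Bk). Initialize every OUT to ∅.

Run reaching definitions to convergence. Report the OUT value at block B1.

Answer: {a@B1, c@B1, d@B2, e@B0, e@B2, f@B0}

Trace:
Per-block solution:
  B0: | IN={a@B1, c@B1, d@B2, e@B2, f@B0} | OUT={a@B1, c@B0, d@B2, e@B0, f@B0}
  B1: | IN={a@B1, c@B0, c@B1, d@B2, e@B0, e@B2, f@B0} | OUT={a@B1, c@B1, d@B2, e@B0, e@B2, f@B0}
  B2: | IN={a@B1, c@B1, d@B2, e@B0, e@B2, f@B0} | OUT={a@B1, c@B1, d@B2, e@B2, f@B0}
  B3: | IN={a@B1, c@B1, d@B2, e@B2, f@B0} | OUT={a@B1, b@B3, c@B1, d@B2, e@B2, f@B0}

Merge at B1: IN[B1] = OUT[B0] ⊔ OUT[B2] = {a@B1, c@B0, c@B1, d@B2, e@B0, e@B2, f@B0}
Applying B1's transfer function to that IN value gives OUT[B1] (row B1 above).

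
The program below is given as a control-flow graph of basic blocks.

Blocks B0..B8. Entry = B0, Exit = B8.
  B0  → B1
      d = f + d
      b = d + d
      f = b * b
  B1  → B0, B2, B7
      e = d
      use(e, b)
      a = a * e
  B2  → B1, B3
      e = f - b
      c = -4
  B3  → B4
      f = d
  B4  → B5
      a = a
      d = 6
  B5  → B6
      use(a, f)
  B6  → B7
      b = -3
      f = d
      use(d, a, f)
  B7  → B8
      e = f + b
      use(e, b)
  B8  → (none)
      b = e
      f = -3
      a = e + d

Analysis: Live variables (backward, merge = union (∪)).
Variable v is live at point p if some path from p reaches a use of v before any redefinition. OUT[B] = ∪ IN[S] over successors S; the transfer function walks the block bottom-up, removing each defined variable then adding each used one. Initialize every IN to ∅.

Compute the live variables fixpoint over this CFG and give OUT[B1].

Fixpoint table:
  B0:   IN={a, d, f}   OUT={a, b, d, f}
  B1:   IN={a, b, d, f}   OUT={a, b, d, f}
  B2:   IN={a, b, d, f}   OUT={a, b, d, f}
  B3:   IN={a, d}   OUT={a, f}
  B4:   IN={a, f}   OUT={a, d, f}
  B5:   IN={a, d, f}   OUT={a, d}
  B6:   IN={a, d}   OUT={b, d, f}
  B7:   IN={b, d, f}   OUT={d, e}
  B8:   IN={d, e}   OUT={}

Merge at B1: OUT[B1] = IN[B0] ⊔ IN[B2] ⊔ IN[B7] = {a, b, d, f}

Answer: {a, b, d, f}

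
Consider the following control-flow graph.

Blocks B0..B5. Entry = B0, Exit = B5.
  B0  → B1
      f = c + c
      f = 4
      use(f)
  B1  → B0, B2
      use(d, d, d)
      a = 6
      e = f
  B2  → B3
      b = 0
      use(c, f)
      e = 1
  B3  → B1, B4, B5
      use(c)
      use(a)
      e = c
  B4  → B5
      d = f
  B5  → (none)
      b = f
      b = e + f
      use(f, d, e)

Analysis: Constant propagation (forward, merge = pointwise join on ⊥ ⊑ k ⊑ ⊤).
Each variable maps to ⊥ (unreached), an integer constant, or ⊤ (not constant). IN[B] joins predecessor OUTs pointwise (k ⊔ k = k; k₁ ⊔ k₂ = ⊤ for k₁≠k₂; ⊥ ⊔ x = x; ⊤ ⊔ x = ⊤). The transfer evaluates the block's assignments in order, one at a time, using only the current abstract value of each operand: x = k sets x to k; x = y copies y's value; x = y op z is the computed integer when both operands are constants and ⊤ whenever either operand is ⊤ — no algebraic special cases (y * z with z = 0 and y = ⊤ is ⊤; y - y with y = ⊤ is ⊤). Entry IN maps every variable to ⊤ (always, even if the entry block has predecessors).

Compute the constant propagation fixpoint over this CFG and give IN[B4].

Fixpoint table:
  B0:  IN=(all ⊤)  OUT={f:4; rest ⊤}
  B1:  IN={f:4; rest ⊤}  OUT={a:6, e:4, f:4; rest ⊤}
  B2:  IN={a:6, e:4, f:4; rest ⊤}  OUT={a:6, b:0, e:1, f:4; rest ⊤}
  B3:  IN={a:6, b:0, e:1, f:4; rest ⊤}  OUT={a:6, b:0, f:4; rest ⊤}
  B4:  IN={a:6, b:0, f:4; rest ⊤}  OUT={a:6, b:0, d:4, f:4; rest ⊤}
  B5:  IN={a:6, b:0, f:4; rest ⊤}  OUT={a:6, f:4; rest ⊤}

Merge at B4: IN[B4] = OUT[B3] = {a: 6, b: 0, c: ⊤, d: ⊤, e: ⊤, f: 4}

Answer: {a: 6, b: 0, c: ⊤, d: ⊤, e: ⊤, f: 4}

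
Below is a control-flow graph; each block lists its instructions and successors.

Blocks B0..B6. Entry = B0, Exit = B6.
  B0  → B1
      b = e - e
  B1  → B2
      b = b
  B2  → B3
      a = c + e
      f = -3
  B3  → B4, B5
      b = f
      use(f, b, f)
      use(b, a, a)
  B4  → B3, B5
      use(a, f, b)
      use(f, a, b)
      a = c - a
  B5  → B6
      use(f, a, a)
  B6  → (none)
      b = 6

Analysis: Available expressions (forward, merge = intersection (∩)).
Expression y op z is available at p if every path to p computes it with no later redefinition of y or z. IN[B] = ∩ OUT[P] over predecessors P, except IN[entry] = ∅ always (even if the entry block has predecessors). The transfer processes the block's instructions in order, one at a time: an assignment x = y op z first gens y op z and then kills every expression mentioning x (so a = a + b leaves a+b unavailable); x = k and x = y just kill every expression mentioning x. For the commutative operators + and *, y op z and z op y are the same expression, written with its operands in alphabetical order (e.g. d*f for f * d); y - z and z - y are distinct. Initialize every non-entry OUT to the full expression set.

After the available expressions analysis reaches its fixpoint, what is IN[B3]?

Answer: {c+e, e-e}

Derivation:
Per-block solution:
  B0:   IN={}   OUT={e-e}
  B1:   IN={e-e}   OUT={e-e}
  B2:   IN={e-e}   OUT={c+e, e-e}
  B3:   IN={c+e, e-e}   OUT={c+e, e-e}
  B4:   IN={c+e, e-e}   OUT={c+e, e-e}
  B5:   IN={c+e, e-e}   OUT={c+e, e-e}
  B6:   IN={c+e, e-e}   OUT={c+e, e-e}

Merge at B3: IN[B3] = OUT[B2] ∩ OUT[B4] = {c+e, e-e}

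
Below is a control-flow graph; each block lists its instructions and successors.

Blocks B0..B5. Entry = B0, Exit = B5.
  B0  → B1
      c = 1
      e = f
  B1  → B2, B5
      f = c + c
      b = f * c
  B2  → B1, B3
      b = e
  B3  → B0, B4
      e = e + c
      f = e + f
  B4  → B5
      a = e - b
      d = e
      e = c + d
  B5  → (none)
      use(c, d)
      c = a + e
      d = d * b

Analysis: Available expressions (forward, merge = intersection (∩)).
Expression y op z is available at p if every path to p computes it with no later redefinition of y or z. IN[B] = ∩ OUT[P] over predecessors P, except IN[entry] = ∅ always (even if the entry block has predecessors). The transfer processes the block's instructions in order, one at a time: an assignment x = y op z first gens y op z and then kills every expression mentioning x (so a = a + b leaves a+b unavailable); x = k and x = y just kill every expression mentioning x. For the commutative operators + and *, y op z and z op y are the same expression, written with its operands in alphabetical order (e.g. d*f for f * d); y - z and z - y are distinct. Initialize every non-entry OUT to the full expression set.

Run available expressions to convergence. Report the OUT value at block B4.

Per-block solution:
  B0: | IN={} | OUT={}
  B1: | IN={} | OUT={c*f, c+c}
  B2: | IN={c*f, c+c} | OUT={c*f, c+c}
  B3: | IN={c*f, c+c} | OUT={c+c}
  B4: | IN={c+c} | OUT={c+c, c+d}
  B5: | IN={c+c} | OUT={a+e}

Merge at B4: IN[B4] = OUT[B3] = {c+c}
Applying B4's transfer function to that IN value gives OUT[B4] (row B4 above).

Answer: {c+c, c+d}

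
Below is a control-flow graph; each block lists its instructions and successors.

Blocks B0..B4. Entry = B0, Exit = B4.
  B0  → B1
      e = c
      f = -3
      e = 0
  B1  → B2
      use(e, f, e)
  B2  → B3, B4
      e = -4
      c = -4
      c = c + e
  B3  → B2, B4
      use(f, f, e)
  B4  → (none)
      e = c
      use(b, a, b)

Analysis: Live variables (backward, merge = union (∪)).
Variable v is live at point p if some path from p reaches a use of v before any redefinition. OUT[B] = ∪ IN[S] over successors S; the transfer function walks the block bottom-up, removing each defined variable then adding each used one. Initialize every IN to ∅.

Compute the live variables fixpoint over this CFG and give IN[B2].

Fixpoint table:
  B0:   IN={a, b, c}   OUT={a, b, e, f}
  B1:   IN={a, b, e, f}   OUT={a, b, f}
  B2:   IN={a, b, f}   OUT={a, b, c, e, f}
  B3:   IN={a, b, c, e, f}   OUT={a, b, c, f}
  B4:   IN={a, b, c}   OUT={}

Merge at B2: OUT[B2] = IN[B3] ⊔ IN[B4] = {a, b, c, e, f}
Applying B2's transfer function to that OUT value gives IN[B2] (row B2 above).

Answer: {a, b, f}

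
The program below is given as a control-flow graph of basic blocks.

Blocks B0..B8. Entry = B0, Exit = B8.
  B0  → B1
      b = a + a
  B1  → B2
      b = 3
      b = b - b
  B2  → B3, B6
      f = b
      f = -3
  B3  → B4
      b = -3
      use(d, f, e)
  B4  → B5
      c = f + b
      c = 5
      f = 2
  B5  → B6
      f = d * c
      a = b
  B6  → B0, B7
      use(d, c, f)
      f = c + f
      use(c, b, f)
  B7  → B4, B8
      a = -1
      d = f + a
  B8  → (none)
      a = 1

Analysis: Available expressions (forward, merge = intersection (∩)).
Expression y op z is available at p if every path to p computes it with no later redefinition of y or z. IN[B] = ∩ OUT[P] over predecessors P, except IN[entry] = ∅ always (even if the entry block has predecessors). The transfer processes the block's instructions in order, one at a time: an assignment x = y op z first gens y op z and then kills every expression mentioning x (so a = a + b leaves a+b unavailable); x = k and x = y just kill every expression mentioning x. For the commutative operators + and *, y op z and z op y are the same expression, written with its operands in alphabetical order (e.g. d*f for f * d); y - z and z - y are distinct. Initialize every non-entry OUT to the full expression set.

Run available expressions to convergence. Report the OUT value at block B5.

Per-block solution:
  B0:   IN={}   OUT={a+a}
  B1:   IN={a+a}   OUT={a+a}
  B2:   IN={a+a}   OUT={a+a}
  B3:   IN={a+a}   OUT={a+a}
  B4:   IN={}   OUT={}
  B5:   IN={}   OUT={c*d}
  B6:   IN={}   OUT={}
  B7:   IN={}   OUT={a+f}
  B8:   IN={a+f}   OUT={}

Merge at B5: IN[B5] = OUT[B4] = {}
Applying B5's transfer function to that IN value gives OUT[B5] (row B5 above).

Answer: {c*d}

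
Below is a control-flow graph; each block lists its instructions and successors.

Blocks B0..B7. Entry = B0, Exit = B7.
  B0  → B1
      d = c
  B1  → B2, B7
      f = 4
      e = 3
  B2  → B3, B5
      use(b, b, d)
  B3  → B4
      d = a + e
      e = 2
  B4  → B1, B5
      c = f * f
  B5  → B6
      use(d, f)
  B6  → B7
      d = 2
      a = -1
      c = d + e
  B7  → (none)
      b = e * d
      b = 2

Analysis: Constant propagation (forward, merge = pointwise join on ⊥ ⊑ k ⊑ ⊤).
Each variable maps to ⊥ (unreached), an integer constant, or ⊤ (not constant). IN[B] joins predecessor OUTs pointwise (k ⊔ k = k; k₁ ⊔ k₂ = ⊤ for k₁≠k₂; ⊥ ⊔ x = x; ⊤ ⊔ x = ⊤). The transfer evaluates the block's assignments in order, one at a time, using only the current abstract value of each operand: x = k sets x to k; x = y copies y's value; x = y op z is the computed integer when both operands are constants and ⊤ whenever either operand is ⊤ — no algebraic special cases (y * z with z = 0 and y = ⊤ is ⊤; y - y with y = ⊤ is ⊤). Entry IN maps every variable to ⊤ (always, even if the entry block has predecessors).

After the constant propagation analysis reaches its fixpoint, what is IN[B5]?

Per-block solution:
  B0: | IN=(all ⊤) | OUT=(all ⊤)
  B1: | IN=(all ⊤) | OUT={e:3, f:4; rest ⊤}
  B2: | IN={e:3, f:4; rest ⊤} | OUT={e:3, f:4; rest ⊤}
  B3: | IN={e:3, f:4; rest ⊤} | OUT={e:2, f:4; rest ⊤}
  B4: | IN={e:2, f:4; rest ⊤} | OUT={c:16, e:2, f:4; rest ⊤}
  B5: | IN={f:4; rest ⊤} | OUT={f:4; rest ⊤}
  B6: | IN={f:4; rest ⊤} | OUT={a:-1, d:2, f:4; rest ⊤}
  B7: | IN={f:4; rest ⊤} | OUT={b:2, f:4; rest ⊤}

Merge at B5: IN[B5] = OUT[B2] ⊔ OUT[B4] = {a: ⊤, b: ⊤, c: ⊤, d: ⊤, e: ⊤, f: 4}

Answer: {a: ⊤, b: ⊤, c: ⊤, d: ⊤, e: ⊤, f: 4}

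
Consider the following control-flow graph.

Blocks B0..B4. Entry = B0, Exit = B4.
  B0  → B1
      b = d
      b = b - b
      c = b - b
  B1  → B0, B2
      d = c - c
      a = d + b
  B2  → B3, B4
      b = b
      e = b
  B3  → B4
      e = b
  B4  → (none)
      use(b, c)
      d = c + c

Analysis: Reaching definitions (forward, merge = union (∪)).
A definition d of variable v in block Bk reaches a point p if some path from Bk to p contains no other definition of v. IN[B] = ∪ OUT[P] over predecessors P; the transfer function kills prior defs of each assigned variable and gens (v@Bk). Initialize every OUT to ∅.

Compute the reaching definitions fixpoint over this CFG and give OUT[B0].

Fixpoint table:
  B0:   IN={a@B1, b@B0, c@B0, d@B1}   OUT={a@B1, b@B0, c@B0, d@B1}
  B1:   IN={a@B1, b@B0, c@B0, d@B1}   OUT={a@B1, b@B0, c@B0, d@B1}
  B2:   IN={a@B1, b@B0, c@B0, d@B1}   OUT={a@B1, b@B2, c@B0, d@B1, e@B2}
  B3:   IN={a@B1, b@B2, c@B0, d@B1, e@B2}   OUT={a@B1, b@B2, c@B0, d@B1, e@B3}
  B4:   IN={a@B1, b@B2, c@B0, d@B1, e@B2, e@B3}   OUT={a@B1, b@B2, c@B0, d@B4, e@B2, e@B3}

Merge at B0 (entry node, so the boundary value {} is joined with the incoming edge(s)): IN[B0] = {} ⊔ OUT[B1] = {a@B1, b@B0, c@B0, d@B1}
Applying B0's transfer function to that IN value gives OUT[B0] (row B0 above).

Answer: {a@B1, b@B0, c@B0, d@B1}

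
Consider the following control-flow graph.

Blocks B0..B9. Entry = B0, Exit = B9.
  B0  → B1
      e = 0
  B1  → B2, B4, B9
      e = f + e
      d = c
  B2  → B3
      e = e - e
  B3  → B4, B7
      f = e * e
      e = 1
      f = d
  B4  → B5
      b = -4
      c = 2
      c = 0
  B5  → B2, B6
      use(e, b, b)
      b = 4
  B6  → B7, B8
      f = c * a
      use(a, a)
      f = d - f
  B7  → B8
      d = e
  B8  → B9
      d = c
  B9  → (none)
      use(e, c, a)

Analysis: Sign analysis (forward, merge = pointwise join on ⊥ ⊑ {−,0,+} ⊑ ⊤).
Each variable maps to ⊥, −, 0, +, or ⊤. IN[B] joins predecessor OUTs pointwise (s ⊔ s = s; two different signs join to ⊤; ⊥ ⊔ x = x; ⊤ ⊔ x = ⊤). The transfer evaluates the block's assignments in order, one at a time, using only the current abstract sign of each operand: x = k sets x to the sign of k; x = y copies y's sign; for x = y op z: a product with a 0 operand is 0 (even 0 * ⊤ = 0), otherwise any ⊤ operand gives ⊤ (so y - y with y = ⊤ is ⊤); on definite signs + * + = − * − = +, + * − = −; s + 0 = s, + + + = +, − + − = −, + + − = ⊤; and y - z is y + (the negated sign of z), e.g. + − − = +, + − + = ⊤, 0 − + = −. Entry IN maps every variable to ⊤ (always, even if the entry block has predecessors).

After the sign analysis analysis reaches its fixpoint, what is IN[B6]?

Per-block solution:
  B0:  IN=(all ⊤)  OUT={e:0; rest ⊤}
  B1:  IN={e:0; rest ⊤}  OUT=(all ⊤)
  B2:  IN=(all ⊤)  OUT=(all ⊤)
  B3:  IN=(all ⊤)  OUT={e:+; rest ⊤}
  B4:  IN=(all ⊤)  OUT={b:-, c:0; rest ⊤}
  B5:  IN={b:-, c:0; rest ⊤}  OUT={b:+, c:0; rest ⊤}
  B6:  IN={b:+, c:0; rest ⊤}  OUT={b:+, c:0; rest ⊤}
  B7:  IN=(all ⊤)  OUT=(all ⊤)
  B8:  IN=(all ⊤)  OUT=(all ⊤)
  B9:  IN=(all ⊤)  OUT=(all ⊤)

Merge at B6: IN[B6] = OUT[B5] = {a: ⊤, b: +, c: 0, d: ⊤, e: ⊤, f: ⊤}

Answer: {a: ⊤, b: +, c: 0, d: ⊤, e: ⊤, f: ⊤}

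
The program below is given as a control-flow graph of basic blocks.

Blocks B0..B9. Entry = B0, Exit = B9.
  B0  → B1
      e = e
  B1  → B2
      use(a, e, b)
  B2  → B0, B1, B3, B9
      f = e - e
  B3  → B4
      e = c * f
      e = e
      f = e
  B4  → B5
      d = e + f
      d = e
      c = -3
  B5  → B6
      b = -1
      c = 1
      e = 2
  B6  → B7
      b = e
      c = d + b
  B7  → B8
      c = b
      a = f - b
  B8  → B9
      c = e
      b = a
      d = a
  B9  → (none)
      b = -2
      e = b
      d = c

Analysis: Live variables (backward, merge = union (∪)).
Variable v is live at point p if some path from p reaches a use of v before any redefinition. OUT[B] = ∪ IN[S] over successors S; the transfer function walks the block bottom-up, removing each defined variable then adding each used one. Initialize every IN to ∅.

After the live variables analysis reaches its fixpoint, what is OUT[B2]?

Answer: {a, b, c, e, f}

Working:
Converged values:
  B0: | IN={a, b, c, e} | OUT={a, b, c, e}
  B1: | IN={a, b, c, e} | OUT={a, b, c, e}
  B2: | IN={a, b, c, e} | OUT={a, b, c, e, f}
  B3: | IN={c, f} | OUT={e, f}
  B4: | IN={e, f} | OUT={d, f}
  B5: | IN={d, f} | OUT={d, e, f}
  B6: | IN={d, e, f} | OUT={b, e, f}
  B7: | IN={b, e, f} | OUT={a, e}
  B8: | IN={a, e} | OUT={c}
  B9: | IN={c} | OUT={}

Merge at B2: OUT[B2] = IN[B0] ⊔ IN[B1] ⊔ IN[B3] ⊔ IN[B9] = {a, b, c, e, f}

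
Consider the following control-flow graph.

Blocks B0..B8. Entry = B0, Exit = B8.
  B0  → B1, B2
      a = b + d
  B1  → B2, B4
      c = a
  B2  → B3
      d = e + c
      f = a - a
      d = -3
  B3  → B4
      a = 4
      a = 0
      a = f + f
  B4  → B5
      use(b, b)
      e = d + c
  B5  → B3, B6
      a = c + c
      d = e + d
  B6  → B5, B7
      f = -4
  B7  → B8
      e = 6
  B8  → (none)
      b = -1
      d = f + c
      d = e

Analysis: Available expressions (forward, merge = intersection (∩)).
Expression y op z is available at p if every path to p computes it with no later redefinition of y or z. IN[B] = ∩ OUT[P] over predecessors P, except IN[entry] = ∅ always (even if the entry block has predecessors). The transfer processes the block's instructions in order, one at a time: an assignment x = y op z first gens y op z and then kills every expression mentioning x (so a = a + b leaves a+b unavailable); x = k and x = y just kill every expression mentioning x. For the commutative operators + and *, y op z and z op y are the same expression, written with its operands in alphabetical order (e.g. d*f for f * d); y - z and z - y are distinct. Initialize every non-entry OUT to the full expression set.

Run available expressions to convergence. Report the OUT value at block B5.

Answer: {c+c}

Trace:
Fixpoint table:
  B0:  IN={}  OUT={b+d}
  B1:  IN={b+d}  OUT={b+d}
  B2:  IN={b+d}  OUT={a-a, c+e}
  B3:  IN={}  OUT={f+f}
  B4:  IN={}  OUT={c+d}
  B5:  IN={}  OUT={c+c}
  B6:  IN={c+c}  OUT={c+c}
  B7:  IN={c+c}  OUT={c+c}
  B8:  IN={c+c}  OUT={c+c, c+f}

Merge at B5: IN[B5] = OUT[B4] ∩ OUT[B6] = {}
Applying B5's transfer function to that IN value gives OUT[B5] (row B5 above).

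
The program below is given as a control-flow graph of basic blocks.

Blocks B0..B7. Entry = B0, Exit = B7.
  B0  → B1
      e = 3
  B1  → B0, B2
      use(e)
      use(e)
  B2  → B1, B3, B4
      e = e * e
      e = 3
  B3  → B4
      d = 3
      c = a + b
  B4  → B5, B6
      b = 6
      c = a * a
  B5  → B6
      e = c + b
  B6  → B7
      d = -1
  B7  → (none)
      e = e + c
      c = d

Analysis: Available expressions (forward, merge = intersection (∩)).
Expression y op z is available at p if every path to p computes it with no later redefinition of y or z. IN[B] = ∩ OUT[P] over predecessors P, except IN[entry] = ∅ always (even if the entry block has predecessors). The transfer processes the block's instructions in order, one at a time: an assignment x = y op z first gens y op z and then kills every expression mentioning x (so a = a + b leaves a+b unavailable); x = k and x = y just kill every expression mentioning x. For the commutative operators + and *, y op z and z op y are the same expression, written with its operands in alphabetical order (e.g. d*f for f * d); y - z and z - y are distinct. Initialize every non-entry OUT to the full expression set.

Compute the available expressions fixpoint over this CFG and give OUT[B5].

Answer: {a*a, b+c}

Working:
Per-block solution:
  B0:   IN={}   OUT={}
  B1:   IN={}   OUT={}
  B2:   IN={}   OUT={}
  B3:   IN={}   OUT={a+b}
  B4:   IN={}   OUT={a*a}
  B5:   IN={a*a}   OUT={a*a, b+c}
  B6:   IN={a*a}   OUT={a*a}
  B7:   IN={a*a}   OUT={a*a}

Merge at B5: IN[B5] = OUT[B4] = {a*a}
Applying B5's transfer function to that IN value gives OUT[B5] (row B5 above).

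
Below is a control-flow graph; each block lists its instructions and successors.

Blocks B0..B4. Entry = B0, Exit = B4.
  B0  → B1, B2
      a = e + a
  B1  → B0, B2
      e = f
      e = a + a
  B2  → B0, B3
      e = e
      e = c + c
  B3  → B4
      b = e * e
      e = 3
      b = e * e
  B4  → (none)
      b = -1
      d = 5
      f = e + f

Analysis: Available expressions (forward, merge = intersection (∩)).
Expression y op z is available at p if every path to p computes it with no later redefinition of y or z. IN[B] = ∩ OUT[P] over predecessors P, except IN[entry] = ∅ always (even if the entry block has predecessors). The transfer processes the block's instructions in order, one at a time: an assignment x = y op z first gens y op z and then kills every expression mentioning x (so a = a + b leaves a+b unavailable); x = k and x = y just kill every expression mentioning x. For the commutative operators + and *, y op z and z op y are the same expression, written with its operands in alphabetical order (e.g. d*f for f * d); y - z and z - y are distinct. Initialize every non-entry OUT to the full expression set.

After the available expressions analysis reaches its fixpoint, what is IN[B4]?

Converged values:
  B0:   IN={}   OUT={}
  B1:   IN={}   OUT={a+a}
  B2:   IN={}   OUT={c+c}
  B3:   IN={c+c}   OUT={c+c, e*e}
  B4:   IN={c+c, e*e}   OUT={c+c, e*e}

Merge at B4: IN[B4] = OUT[B3] = {c+c, e*e}

Answer: {c+c, e*e}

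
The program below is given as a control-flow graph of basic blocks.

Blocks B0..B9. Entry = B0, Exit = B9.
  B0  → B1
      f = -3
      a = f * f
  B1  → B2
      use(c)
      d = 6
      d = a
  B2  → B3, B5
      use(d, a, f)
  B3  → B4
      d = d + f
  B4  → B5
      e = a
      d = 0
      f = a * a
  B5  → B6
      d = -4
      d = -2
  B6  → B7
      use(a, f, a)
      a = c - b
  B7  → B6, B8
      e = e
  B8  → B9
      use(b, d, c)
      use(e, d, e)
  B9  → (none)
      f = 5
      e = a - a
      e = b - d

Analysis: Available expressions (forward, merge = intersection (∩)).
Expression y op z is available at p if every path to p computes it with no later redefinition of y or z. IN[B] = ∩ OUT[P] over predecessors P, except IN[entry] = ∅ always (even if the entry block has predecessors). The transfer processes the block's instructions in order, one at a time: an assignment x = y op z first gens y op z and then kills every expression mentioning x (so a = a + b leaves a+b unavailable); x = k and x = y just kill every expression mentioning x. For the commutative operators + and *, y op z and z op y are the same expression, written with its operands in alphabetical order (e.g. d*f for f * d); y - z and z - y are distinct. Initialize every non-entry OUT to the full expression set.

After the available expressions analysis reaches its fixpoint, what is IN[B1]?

Fixpoint table:
  B0:   IN={}   OUT={f*f}
  B1:   IN={f*f}   OUT={f*f}
  B2:   IN={f*f}   OUT={f*f}
  B3:   IN={f*f}   OUT={f*f}
  B4:   IN={f*f}   OUT={a*a}
  B5:   IN={}   OUT={}
  B6:   IN={}   OUT={c-b}
  B7:   IN={c-b}   OUT={c-b}
  B8:   IN={c-b}   OUT={c-b}
  B9:   IN={c-b}   OUT={a-a, b-d, c-b}

Merge at B1: IN[B1] = OUT[B0] = {f*f}

Answer: {f*f}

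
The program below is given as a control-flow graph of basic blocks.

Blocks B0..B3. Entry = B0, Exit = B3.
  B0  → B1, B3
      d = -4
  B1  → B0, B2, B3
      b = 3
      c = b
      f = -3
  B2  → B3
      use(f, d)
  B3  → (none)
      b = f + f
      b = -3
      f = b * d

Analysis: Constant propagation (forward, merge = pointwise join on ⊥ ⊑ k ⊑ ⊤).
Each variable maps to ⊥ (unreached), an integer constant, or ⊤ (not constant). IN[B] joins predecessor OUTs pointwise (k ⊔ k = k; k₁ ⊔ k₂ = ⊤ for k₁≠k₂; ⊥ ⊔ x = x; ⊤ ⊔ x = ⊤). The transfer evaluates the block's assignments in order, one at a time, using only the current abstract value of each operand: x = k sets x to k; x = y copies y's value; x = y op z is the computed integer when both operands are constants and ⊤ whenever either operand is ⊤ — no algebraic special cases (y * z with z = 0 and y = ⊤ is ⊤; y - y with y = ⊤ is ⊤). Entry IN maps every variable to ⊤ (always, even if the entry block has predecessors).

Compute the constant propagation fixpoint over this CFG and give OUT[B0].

Answer: {a: ⊤, b: ⊤, c: ⊤, d: -4, e: ⊤, f: ⊤}

Trace:
Per-block solution:
  B0: | IN=(all ⊤) | OUT={d:-4; rest ⊤}
  B1: | IN={d:-4; rest ⊤} | OUT={b:3, c:3, d:-4, f:-3; rest ⊤}
  B2: | IN={b:3, c:3, d:-4, f:-3; rest ⊤} | OUT={b:3, c:3, d:-4, f:-3; rest ⊤}
  B3: | IN={d:-4; rest ⊤} | OUT={b:-3, d:-4, f:12; rest ⊤}

Merge at B0 (entry node, so the boundary value (all ⊤) is joined with the incoming edge(s)): IN[B0] = (all ⊤) ⊔ OUT[B1] = {a: ⊤, b: ⊤, c: ⊤, d: ⊤, e: ⊤, f: ⊤}
Applying B0's transfer function to that IN value gives OUT[B0] (row B0 above).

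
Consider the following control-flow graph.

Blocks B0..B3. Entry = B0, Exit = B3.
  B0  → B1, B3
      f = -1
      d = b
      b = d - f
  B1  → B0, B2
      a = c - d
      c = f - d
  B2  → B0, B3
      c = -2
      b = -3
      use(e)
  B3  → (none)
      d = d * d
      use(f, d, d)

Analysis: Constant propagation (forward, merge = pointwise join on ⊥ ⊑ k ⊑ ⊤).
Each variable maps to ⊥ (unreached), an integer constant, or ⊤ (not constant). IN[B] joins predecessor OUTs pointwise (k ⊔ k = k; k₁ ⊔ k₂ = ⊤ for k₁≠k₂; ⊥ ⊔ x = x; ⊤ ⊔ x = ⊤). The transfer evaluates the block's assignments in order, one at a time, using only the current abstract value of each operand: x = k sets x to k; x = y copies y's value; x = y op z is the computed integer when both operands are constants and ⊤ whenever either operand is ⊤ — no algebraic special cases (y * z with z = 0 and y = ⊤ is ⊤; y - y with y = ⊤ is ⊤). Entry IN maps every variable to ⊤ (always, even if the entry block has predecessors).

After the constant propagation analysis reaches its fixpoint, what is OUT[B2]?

Answer: {a: ⊤, b: -3, c: -2, d: ⊤, e: ⊤, f: -1}

Trace:
Fixpoint table:
  B0:  IN=(all ⊤)  OUT={f:-1; rest ⊤}
  B1:  IN={f:-1; rest ⊤}  OUT={f:-1; rest ⊤}
  B2:  IN={f:-1; rest ⊤}  OUT={b:-3, c:-2, f:-1; rest ⊤}
  B3:  IN={f:-1; rest ⊤}  OUT={f:-1; rest ⊤}

Merge at B2: IN[B2] = OUT[B1] = {a: ⊤, b: ⊤, c: ⊤, d: ⊤, e: ⊤, f: -1}
Applying B2's transfer function to that IN value gives OUT[B2] (row B2 above).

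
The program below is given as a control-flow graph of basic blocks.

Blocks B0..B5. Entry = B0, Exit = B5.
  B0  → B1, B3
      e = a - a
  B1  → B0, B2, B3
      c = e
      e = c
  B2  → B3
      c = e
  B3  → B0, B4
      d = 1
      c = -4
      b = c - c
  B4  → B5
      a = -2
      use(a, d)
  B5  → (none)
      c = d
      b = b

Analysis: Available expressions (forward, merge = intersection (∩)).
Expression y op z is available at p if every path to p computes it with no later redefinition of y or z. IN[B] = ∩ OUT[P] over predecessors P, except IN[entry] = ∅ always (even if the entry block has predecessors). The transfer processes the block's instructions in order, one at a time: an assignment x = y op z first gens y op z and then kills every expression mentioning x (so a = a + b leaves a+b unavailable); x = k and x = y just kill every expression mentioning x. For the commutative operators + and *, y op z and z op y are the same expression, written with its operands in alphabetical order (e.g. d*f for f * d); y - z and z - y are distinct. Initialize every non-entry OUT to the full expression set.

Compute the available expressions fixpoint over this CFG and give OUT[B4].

Answer: {c-c}

Working:
Converged values:
  B0: | IN={} | OUT={a-a}
  B1: | IN={a-a} | OUT={a-a}
  B2: | IN={a-a} | OUT={a-a}
  B3: | IN={a-a} | OUT={a-a, c-c}
  B4: | IN={a-a, c-c} | OUT={c-c}
  B5: | IN={c-c} | OUT={}

Merge at B4: IN[B4] = OUT[B3] = {a-a, c-c}
Applying B4's transfer function to that IN value gives OUT[B4] (row B4 above).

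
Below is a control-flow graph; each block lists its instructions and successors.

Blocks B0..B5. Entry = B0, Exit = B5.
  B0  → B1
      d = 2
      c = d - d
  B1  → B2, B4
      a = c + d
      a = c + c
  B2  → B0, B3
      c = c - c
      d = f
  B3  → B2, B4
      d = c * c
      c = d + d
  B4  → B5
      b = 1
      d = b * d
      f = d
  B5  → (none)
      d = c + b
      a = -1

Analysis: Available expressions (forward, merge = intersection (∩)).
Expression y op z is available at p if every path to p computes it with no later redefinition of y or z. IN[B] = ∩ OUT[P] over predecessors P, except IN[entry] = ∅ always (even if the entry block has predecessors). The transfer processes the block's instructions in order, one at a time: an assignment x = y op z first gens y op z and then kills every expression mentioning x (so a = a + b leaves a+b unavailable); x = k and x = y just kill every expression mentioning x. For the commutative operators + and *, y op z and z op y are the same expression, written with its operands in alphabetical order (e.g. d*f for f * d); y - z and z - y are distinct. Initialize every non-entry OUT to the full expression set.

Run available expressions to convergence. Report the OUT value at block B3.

Answer: {d+d}

Working:
Per-block solution:
  B0: | IN={} | OUT={d-d}
  B1: | IN={d-d} | OUT={c+c, c+d, d-d}
  B2: | IN={} | OUT={}
  B3: | IN={} | OUT={d+d}
  B4: | IN={} | OUT={}
  B5: | IN={} | OUT={b+c}

Merge at B3: IN[B3] = OUT[B2] = {}
Applying B3's transfer function to that IN value gives OUT[B3] (row B3 above).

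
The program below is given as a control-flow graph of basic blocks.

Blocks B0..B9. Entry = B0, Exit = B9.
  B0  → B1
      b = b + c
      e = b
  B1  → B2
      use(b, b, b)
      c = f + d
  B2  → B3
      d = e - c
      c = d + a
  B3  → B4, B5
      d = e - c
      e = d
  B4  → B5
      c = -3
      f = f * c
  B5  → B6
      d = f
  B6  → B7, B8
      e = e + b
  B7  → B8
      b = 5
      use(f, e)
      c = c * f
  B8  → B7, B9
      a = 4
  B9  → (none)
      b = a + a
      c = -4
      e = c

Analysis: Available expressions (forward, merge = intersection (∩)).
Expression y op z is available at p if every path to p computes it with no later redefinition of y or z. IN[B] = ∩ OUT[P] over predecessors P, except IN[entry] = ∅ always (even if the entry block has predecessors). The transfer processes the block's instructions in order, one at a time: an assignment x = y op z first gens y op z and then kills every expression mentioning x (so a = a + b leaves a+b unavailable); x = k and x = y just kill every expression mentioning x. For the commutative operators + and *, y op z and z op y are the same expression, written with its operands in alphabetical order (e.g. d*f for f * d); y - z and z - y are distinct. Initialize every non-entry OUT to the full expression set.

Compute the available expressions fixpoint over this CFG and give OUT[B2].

Fixpoint table:
  B0:   IN={}   OUT={}
  B1:   IN={}   OUT={d+f}
  B2:   IN={d+f}   OUT={a+d}
  B3:   IN={a+d}   OUT={}
  B4:   IN={}   OUT={}
  B5:   IN={}   OUT={}
  B6:   IN={}   OUT={}
  B7:   IN={}   OUT={}
  B8:   IN={}   OUT={}
  B9:   IN={}   OUT={a+a}

Merge at B2: IN[B2] = OUT[B1] = {d+f}
Applying B2's transfer function to that IN value gives OUT[B2] (row B2 above).

Answer: {a+d}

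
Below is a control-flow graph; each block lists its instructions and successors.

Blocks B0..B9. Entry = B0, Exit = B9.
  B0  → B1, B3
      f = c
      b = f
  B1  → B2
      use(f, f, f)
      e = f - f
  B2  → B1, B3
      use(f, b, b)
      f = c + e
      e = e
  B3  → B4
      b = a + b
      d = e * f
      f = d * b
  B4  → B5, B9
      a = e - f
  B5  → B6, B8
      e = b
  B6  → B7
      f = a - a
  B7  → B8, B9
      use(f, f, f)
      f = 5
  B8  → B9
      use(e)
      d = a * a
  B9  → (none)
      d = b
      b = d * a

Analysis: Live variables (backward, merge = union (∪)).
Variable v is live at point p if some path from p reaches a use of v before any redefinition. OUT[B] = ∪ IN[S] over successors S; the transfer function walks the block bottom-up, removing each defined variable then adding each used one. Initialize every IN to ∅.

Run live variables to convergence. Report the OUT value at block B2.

Fixpoint table:
  B0:  IN={a, c, e}  OUT={a, b, c, e, f}
  B1:  IN={a, b, c, f}  OUT={a, b, c, e, f}
  B2:  IN={a, b, c, e, f}  OUT={a, b, c, e, f}
  B3:  IN={a, b, e, f}  OUT={b, e, f}
  B4:  IN={b, e, f}  OUT={a, b}
  B5:  IN={a, b}  OUT={a, b, e}
  B6:  IN={a, b, e}  OUT={a, b, e, f}
  B7:  IN={a, b, e, f}  OUT={a, b, e}
  B8:  IN={a, b, e}  OUT={a, b}
  B9:  IN={a, b}  OUT={}

Merge at B2: OUT[B2] = IN[B1] ⊔ IN[B3] = {a, b, c, e, f}

Answer: {a, b, c, e, f}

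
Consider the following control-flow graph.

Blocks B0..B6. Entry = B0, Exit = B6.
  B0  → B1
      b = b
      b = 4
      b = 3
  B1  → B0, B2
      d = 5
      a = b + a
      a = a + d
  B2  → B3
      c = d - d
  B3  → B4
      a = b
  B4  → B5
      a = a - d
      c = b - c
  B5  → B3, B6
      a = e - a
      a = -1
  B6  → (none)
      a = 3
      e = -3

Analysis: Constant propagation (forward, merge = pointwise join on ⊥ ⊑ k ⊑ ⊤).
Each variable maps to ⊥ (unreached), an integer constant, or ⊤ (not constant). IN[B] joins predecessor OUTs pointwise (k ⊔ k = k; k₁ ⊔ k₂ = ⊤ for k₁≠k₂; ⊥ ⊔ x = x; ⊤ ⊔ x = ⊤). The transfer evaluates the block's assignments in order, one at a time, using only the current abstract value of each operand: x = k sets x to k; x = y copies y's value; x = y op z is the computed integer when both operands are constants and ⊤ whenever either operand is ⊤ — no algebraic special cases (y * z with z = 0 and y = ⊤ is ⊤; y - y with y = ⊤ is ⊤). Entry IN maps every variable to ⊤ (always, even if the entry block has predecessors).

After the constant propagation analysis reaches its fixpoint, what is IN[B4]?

Per-block solution:
  B0:  IN=(all ⊤)  OUT={b:3; rest ⊤}
  B1:  IN={b:3; rest ⊤}  OUT={b:3, d:5; rest ⊤}
  B2:  IN={b:3, d:5; rest ⊤}  OUT={b:3, c:0, d:5; rest ⊤}
  B3:  IN={b:3, d:5; rest ⊤}  OUT={a:3, b:3, d:5; rest ⊤}
  B4:  IN={a:3, b:3, d:5; rest ⊤}  OUT={a:-2, b:3, d:5; rest ⊤}
  B5:  IN={a:-2, b:3, d:5; rest ⊤}  OUT={a:-1, b:3, d:5; rest ⊤}
  B6:  IN={a:-1, b:3, d:5; rest ⊤}  OUT={a:3, b:3, d:5, e:-3; rest ⊤}

Merge at B4: IN[B4] = OUT[B3] = {a: 3, b: 3, c: ⊤, d: 5, e: ⊤, f: ⊤}

Answer: {a: 3, b: 3, c: ⊤, d: 5, e: ⊤, f: ⊤}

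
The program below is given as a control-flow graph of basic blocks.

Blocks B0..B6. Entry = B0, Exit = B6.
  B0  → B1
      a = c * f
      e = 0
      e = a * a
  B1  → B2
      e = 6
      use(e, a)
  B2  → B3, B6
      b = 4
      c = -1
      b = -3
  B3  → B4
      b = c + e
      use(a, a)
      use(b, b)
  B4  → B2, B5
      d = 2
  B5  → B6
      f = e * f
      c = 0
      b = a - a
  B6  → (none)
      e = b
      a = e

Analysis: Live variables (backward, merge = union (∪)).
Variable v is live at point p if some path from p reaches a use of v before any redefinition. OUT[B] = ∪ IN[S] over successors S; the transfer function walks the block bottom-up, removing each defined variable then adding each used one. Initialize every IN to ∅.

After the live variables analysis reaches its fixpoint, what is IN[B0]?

Per-block solution:
  B0:   IN={c, f}   OUT={a, f}
  B1:   IN={a, f}   OUT={a, e, f}
  B2:   IN={a, e, f}   OUT={a, b, c, e, f}
  B3:   IN={a, c, e, f}   OUT={a, e, f}
  B4:   IN={a, e, f}   OUT={a, e, f}
  B5:   IN={a, e, f}   OUT={b}
  B6:   IN={b}   OUT={}

Merge at B0: OUT[B0] = IN[B1] = {a, f}
Applying B0's transfer function to that OUT value gives IN[B0] (row B0 above).

Answer: {c, f}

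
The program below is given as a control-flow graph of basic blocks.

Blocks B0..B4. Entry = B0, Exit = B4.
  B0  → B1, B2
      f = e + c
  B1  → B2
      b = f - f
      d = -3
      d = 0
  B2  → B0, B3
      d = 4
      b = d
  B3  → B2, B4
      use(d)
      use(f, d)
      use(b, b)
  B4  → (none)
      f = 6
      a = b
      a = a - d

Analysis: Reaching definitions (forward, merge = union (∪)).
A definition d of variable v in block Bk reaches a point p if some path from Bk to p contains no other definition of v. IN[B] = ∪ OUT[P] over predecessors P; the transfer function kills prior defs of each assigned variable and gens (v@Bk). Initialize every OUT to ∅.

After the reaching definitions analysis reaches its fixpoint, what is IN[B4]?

Fixpoint table:
  B0:   IN={b@B2, d@B2, f@B0}   OUT={b@B2, d@B2, f@B0}
  B1:   IN={b@B2, d@B2, f@B0}   OUT={b@B1, d@B1, f@B0}
  B2:   IN={b@B1, b@B2, d@B1, d@B2, f@B0}   OUT={b@B2, d@B2, f@B0}
  B3:   IN={b@B2, d@B2, f@B0}   OUT={b@B2, d@B2, f@B0}
  B4:   IN={b@B2, d@B2, f@B0}   OUT={a@B4, b@B2, d@B2, f@B4}

Merge at B4: IN[B4] = OUT[B3] = {b@B2, d@B2, f@B0}

Answer: {b@B2, d@B2, f@B0}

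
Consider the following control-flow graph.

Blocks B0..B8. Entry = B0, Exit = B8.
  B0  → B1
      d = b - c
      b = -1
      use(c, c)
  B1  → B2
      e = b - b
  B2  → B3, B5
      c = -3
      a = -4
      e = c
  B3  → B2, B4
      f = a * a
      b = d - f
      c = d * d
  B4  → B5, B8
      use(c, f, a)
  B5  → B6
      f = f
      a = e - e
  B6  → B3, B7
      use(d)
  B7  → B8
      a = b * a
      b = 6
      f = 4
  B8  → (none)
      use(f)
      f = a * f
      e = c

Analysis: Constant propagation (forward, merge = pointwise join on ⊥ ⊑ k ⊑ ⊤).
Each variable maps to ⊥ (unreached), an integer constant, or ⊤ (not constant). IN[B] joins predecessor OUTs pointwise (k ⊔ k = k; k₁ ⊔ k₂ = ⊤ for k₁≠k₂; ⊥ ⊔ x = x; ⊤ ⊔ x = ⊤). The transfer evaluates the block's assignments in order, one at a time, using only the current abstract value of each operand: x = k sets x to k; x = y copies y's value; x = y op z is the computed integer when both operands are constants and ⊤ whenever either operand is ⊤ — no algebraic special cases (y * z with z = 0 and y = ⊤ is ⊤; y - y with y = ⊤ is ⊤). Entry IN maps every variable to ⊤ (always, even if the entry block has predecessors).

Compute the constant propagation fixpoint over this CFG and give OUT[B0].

Converged values:
  B0:   IN=(all ⊤)   OUT={b:-1; rest ⊤}
  B1:   IN={b:-1; rest ⊤}   OUT={b:-1, e:0; rest ⊤}
  B2:   IN=(all ⊤)   OUT={a:-4, c:-3, e:-3; rest ⊤}
  B3:   IN={e:-3; rest ⊤}   OUT={e:-3; rest ⊤}
  B4:   IN={e:-3; rest ⊤}   OUT={e:-3; rest ⊤}
  B5:   IN={e:-3; rest ⊤}   OUT={a:0, e:-3; rest ⊤}
  B6:   IN={a:0, e:-3; rest ⊤}   OUT={a:0, e:-3; rest ⊤}
  B7:   IN={a:0, e:-3; rest ⊤}   OUT={b:6, e:-3, f:4; rest ⊤}
  B8:   IN={e:-3; rest ⊤}   OUT=(all ⊤)

B0 is the boundary node: IN[B0] = {a: ⊤, b: ⊤, c: ⊤, d: ⊤, e: ⊤, f: ⊤}
Applying B0's transfer function to that IN value gives OUT[B0] (row B0 above).

Answer: {a: ⊤, b: -1, c: ⊤, d: ⊤, e: ⊤, f: ⊤}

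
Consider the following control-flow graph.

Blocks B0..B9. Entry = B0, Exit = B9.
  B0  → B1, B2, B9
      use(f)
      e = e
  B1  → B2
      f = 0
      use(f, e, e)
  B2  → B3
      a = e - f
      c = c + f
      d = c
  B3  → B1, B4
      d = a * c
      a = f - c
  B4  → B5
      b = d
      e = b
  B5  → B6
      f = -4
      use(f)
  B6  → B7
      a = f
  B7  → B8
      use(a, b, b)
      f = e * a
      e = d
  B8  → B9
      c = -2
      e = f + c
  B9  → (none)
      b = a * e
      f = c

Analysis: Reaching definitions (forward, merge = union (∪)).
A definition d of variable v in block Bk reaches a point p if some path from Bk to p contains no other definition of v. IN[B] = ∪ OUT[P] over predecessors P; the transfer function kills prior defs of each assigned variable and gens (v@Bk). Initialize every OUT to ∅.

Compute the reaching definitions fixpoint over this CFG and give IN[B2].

Answer: {a@B3, c@B2, d@B3, e@B0, f@B1}

Derivation:
Per-block solution:
  B0:  IN={}  OUT={e@B0}
  B1:  IN={a@B3, c@B2, d@B3, e@B0, f@B1}  OUT={a@B3, c@B2, d@B3, e@B0, f@B1}
  B2:  IN={a@B3, c@B2, d@B3, e@B0, f@B1}  OUT={a@B2, c@B2, d@B2, e@B0, f@B1}
  B3:  IN={a@B2, c@B2, d@B2, e@B0, f@B1}  OUT={a@B3, c@B2, d@B3, e@B0, f@B1}
  B4:  IN={a@B3, c@B2, d@B3, e@B0, f@B1}  OUT={a@B3, b@B4, c@B2, d@B3, e@B4, f@B1}
  B5:  IN={a@B3, b@B4, c@B2, d@B3, e@B4, f@B1}  OUT={a@B3, b@B4, c@B2, d@B3, e@B4, f@B5}
  B6:  IN={a@B3, b@B4, c@B2, d@B3, e@B4, f@B5}  OUT={a@B6, b@B4, c@B2, d@B3, e@B4, f@B5}
  B7:  IN={a@B6, b@B4, c@B2, d@B3, e@B4, f@B5}  OUT={a@B6, b@B4, c@B2, d@B3, e@B7, f@B7}
  B8:  IN={a@B6, b@B4, c@B2, d@B3, e@B7, f@B7}  OUT={a@B6, b@B4, c@B8, d@B3, e@B8, f@B7}
  B9:  IN={a@B6, b@B4, c@B8, d@B3, e@B0, e@B8, f@B7}  OUT={a@B6, b@B9, c@B8, d@B3, e@B0, e@B8, f@B9}

Merge at B2: IN[B2] = OUT[B0] ⊔ OUT[B1] = {a@B3, c@B2, d@B3, e@B0, f@B1}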